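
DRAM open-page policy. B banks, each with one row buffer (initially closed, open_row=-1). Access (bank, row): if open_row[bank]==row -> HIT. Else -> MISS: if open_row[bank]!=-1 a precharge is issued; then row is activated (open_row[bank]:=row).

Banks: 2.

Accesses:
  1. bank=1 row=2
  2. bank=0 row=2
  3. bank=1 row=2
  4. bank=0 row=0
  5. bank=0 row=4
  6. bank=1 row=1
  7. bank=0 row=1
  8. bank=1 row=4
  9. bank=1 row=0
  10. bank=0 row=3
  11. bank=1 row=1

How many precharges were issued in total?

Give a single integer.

Acc 1: bank1 row2 -> MISS (open row2); precharges=0
Acc 2: bank0 row2 -> MISS (open row2); precharges=0
Acc 3: bank1 row2 -> HIT
Acc 4: bank0 row0 -> MISS (open row0); precharges=1
Acc 5: bank0 row4 -> MISS (open row4); precharges=2
Acc 6: bank1 row1 -> MISS (open row1); precharges=3
Acc 7: bank0 row1 -> MISS (open row1); precharges=4
Acc 8: bank1 row4 -> MISS (open row4); precharges=5
Acc 9: bank1 row0 -> MISS (open row0); precharges=6
Acc 10: bank0 row3 -> MISS (open row3); precharges=7
Acc 11: bank1 row1 -> MISS (open row1); precharges=8

Answer: 8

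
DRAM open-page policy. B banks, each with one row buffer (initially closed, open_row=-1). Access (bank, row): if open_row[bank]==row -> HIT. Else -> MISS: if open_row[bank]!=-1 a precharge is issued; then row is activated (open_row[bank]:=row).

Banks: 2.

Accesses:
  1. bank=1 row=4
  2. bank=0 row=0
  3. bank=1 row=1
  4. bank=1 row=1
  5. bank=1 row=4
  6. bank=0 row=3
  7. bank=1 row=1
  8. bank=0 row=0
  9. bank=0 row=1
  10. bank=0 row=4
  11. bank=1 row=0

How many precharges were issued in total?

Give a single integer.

Answer: 8

Derivation:
Acc 1: bank1 row4 -> MISS (open row4); precharges=0
Acc 2: bank0 row0 -> MISS (open row0); precharges=0
Acc 3: bank1 row1 -> MISS (open row1); precharges=1
Acc 4: bank1 row1 -> HIT
Acc 5: bank1 row4 -> MISS (open row4); precharges=2
Acc 6: bank0 row3 -> MISS (open row3); precharges=3
Acc 7: bank1 row1 -> MISS (open row1); precharges=4
Acc 8: bank0 row0 -> MISS (open row0); precharges=5
Acc 9: bank0 row1 -> MISS (open row1); precharges=6
Acc 10: bank0 row4 -> MISS (open row4); precharges=7
Acc 11: bank1 row0 -> MISS (open row0); precharges=8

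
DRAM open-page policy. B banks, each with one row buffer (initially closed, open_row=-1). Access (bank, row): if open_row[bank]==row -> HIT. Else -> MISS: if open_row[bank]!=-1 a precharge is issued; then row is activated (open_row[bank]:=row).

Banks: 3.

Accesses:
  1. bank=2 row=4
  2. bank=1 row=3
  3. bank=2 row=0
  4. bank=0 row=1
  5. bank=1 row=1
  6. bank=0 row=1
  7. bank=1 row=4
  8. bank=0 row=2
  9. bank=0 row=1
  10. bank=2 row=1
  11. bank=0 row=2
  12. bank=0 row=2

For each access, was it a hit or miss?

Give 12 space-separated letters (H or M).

Acc 1: bank2 row4 -> MISS (open row4); precharges=0
Acc 2: bank1 row3 -> MISS (open row3); precharges=0
Acc 3: bank2 row0 -> MISS (open row0); precharges=1
Acc 4: bank0 row1 -> MISS (open row1); precharges=1
Acc 5: bank1 row1 -> MISS (open row1); precharges=2
Acc 6: bank0 row1 -> HIT
Acc 7: bank1 row4 -> MISS (open row4); precharges=3
Acc 8: bank0 row2 -> MISS (open row2); precharges=4
Acc 9: bank0 row1 -> MISS (open row1); precharges=5
Acc 10: bank2 row1 -> MISS (open row1); precharges=6
Acc 11: bank0 row2 -> MISS (open row2); precharges=7
Acc 12: bank0 row2 -> HIT

Answer: M M M M M H M M M M M H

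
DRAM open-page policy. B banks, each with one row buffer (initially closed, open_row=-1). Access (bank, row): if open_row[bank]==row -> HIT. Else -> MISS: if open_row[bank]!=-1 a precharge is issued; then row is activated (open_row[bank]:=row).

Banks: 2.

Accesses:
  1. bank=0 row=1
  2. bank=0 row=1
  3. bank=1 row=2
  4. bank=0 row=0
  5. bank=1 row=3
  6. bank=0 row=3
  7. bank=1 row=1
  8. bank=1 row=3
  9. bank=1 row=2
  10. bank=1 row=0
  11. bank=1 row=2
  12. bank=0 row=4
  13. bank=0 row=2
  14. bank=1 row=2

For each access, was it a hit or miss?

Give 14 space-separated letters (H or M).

Acc 1: bank0 row1 -> MISS (open row1); precharges=0
Acc 2: bank0 row1 -> HIT
Acc 3: bank1 row2 -> MISS (open row2); precharges=0
Acc 4: bank0 row0 -> MISS (open row0); precharges=1
Acc 5: bank1 row3 -> MISS (open row3); precharges=2
Acc 6: bank0 row3 -> MISS (open row3); precharges=3
Acc 7: bank1 row1 -> MISS (open row1); precharges=4
Acc 8: bank1 row3 -> MISS (open row3); precharges=5
Acc 9: bank1 row2 -> MISS (open row2); precharges=6
Acc 10: bank1 row0 -> MISS (open row0); precharges=7
Acc 11: bank1 row2 -> MISS (open row2); precharges=8
Acc 12: bank0 row4 -> MISS (open row4); precharges=9
Acc 13: bank0 row2 -> MISS (open row2); precharges=10
Acc 14: bank1 row2 -> HIT

Answer: M H M M M M M M M M M M M H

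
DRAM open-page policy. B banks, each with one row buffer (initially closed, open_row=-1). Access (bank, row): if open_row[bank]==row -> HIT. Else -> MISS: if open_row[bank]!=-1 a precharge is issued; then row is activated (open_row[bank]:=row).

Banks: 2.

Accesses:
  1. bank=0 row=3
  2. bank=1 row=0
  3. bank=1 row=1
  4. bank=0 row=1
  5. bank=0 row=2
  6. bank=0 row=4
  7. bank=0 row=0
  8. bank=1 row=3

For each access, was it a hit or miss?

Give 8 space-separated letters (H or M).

Acc 1: bank0 row3 -> MISS (open row3); precharges=0
Acc 2: bank1 row0 -> MISS (open row0); precharges=0
Acc 3: bank1 row1 -> MISS (open row1); precharges=1
Acc 4: bank0 row1 -> MISS (open row1); precharges=2
Acc 5: bank0 row2 -> MISS (open row2); precharges=3
Acc 6: bank0 row4 -> MISS (open row4); precharges=4
Acc 7: bank0 row0 -> MISS (open row0); precharges=5
Acc 8: bank1 row3 -> MISS (open row3); precharges=6

Answer: M M M M M M M M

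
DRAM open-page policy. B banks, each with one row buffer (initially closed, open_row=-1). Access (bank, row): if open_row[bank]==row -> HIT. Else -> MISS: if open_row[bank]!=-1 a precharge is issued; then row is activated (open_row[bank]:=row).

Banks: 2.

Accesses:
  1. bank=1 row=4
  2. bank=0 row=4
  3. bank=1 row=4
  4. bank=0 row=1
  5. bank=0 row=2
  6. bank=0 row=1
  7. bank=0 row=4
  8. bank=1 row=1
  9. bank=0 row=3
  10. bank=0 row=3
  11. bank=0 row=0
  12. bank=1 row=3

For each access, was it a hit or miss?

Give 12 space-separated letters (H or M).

Answer: M M H M M M M M M H M M

Derivation:
Acc 1: bank1 row4 -> MISS (open row4); precharges=0
Acc 2: bank0 row4 -> MISS (open row4); precharges=0
Acc 3: bank1 row4 -> HIT
Acc 4: bank0 row1 -> MISS (open row1); precharges=1
Acc 5: bank0 row2 -> MISS (open row2); precharges=2
Acc 6: bank0 row1 -> MISS (open row1); precharges=3
Acc 7: bank0 row4 -> MISS (open row4); precharges=4
Acc 8: bank1 row1 -> MISS (open row1); precharges=5
Acc 9: bank0 row3 -> MISS (open row3); precharges=6
Acc 10: bank0 row3 -> HIT
Acc 11: bank0 row0 -> MISS (open row0); precharges=7
Acc 12: bank1 row3 -> MISS (open row3); precharges=8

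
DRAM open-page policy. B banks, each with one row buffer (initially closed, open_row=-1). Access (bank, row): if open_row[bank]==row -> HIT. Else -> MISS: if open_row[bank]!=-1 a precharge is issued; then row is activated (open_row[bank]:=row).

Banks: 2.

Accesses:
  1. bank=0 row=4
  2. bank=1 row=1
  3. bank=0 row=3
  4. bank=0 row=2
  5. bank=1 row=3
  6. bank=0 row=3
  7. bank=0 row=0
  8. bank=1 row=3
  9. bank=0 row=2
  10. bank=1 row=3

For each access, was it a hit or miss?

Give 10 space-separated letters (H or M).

Acc 1: bank0 row4 -> MISS (open row4); precharges=0
Acc 2: bank1 row1 -> MISS (open row1); precharges=0
Acc 3: bank0 row3 -> MISS (open row3); precharges=1
Acc 4: bank0 row2 -> MISS (open row2); precharges=2
Acc 5: bank1 row3 -> MISS (open row3); precharges=3
Acc 6: bank0 row3 -> MISS (open row3); precharges=4
Acc 7: bank0 row0 -> MISS (open row0); precharges=5
Acc 8: bank1 row3 -> HIT
Acc 9: bank0 row2 -> MISS (open row2); precharges=6
Acc 10: bank1 row3 -> HIT

Answer: M M M M M M M H M H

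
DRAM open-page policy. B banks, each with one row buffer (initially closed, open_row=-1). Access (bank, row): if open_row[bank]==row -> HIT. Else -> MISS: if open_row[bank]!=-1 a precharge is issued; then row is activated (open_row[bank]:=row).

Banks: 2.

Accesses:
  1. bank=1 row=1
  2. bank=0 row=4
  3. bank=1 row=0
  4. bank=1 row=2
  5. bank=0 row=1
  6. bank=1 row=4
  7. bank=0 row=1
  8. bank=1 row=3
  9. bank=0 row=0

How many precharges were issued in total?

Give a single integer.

Acc 1: bank1 row1 -> MISS (open row1); precharges=0
Acc 2: bank0 row4 -> MISS (open row4); precharges=0
Acc 3: bank1 row0 -> MISS (open row0); precharges=1
Acc 4: bank1 row2 -> MISS (open row2); precharges=2
Acc 5: bank0 row1 -> MISS (open row1); precharges=3
Acc 6: bank1 row4 -> MISS (open row4); precharges=4
Acc 7: bank0 row1 -> HIT
Acc 8: bank1 row3 -> MISS (open row3); precharges=5
Acc 9: bank0 row0 -> MISS (open row0); precharges=6

Answer: 6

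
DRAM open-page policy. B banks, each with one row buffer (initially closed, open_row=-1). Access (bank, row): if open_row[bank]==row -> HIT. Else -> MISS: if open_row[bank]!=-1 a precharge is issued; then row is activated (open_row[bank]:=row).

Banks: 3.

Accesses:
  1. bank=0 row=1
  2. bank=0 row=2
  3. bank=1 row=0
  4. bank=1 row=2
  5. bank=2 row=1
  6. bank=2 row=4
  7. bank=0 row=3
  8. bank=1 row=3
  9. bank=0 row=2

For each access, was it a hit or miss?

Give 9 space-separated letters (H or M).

Answer: M M M M M M M M M

Derivation:
Acc 1: bank0 row1 -> MISS (open row1); precharges=0
Acc 2: bank0 row2 -> MISS (open row2); precharges=1
Acc 3: bank1 row0 -> MISS (open row0); precharges=1
Acc 4: bank1 row2 -> MISS (open row2); precharges=2
Acc 5: bank2 row1 -> MISS (open row1); precharges=2
Acc 6: bank2 row4 -> MISS (open row4); precharges=3
Acc 7: bank0 row3 -> MISS (open row3); precharges=4
Acc 8: bank1 row3 -> MISS (open row3); precharges=5
Acc 9: bank0 row2 -> MISS (open row2); precharges=6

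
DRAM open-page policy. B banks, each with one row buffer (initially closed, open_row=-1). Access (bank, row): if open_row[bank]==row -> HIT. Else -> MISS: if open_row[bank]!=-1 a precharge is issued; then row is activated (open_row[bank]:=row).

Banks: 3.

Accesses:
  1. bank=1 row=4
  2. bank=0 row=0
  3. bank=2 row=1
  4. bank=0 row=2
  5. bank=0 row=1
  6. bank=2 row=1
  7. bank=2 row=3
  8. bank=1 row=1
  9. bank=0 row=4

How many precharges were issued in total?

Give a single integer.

Answer: 5

Derivation:
Acc 1: bank1 row4 -> MISS (open row4); precharges=0
Acc 2: bank0 row0 -> MISS (open row0); precharges=0
Acc 3: bank2 row1 -> MISS (open row1); precharges=0
Acc 4: bank0 row2 -> MISS (open row2); precharges=1
Acc 5: bank0 row1 -> MISS (open row1); precharges=2
Acc 6: bank2 row1 -> HIT
Acc 7: bank2 row3 -> MISS (open row3); precharges=3
Acc 8: bank1 row1 -> MISS (open row1); precharges=4
Acc 9: bank0 row4 -> MISS (open row4); precharges=5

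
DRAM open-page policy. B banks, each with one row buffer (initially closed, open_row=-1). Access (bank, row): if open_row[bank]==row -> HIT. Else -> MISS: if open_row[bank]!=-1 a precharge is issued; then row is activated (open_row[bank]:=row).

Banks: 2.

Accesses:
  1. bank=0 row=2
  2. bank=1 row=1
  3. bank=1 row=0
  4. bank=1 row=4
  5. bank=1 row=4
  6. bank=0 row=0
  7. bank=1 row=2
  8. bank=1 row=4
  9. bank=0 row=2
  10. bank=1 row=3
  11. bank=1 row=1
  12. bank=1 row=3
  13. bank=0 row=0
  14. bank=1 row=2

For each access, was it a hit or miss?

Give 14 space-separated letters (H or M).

Answer: M M M M H M M M M M M M M M

Derivation:
Acc 1: bank0 row2 -> MISS (open row2); precharges=0
Acc 2: bank1 row1 -> MISS (open row1); precharges=0
Acc 3: bank1 row0 -> MISS (open row0); precharges=1
Acc 4: bank1 row4 -> MISS (open row4); precharges=2
Acc 5: bank1 row4 -> HIT
Acc 6: bank0 row0 -> MISS (open row0); precharges=3
Acc 7: bank1 row2 -> MISS (open row2); precharges=4
Acc 8: bank1 row4 -> MISS (open row4); precharges=5
Acc 9: bank0 row2 -> MISS (open row2); precharges=6
Acc 10: bank1 row3 -> MISS (open row3); precharges=7
Acc 11: bank1 row1 -> MISS (open row1); precharges=8
Acc 12: bank1 row3 -> MISS (open row3); precharges=9
Acc 13: bank0 row0 -> MISS (open row0); precharges=10
Acc 14: bank1 row2 -> MISS (open row2); precharges=11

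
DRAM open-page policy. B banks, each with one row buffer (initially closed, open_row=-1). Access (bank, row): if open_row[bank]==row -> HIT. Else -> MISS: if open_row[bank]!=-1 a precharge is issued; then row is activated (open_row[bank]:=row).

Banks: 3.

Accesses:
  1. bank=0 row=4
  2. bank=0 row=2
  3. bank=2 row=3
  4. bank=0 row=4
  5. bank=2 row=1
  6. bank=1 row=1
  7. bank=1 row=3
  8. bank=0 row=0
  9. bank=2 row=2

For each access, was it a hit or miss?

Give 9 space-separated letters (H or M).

Answer: M M M M M M M M M

Derivation:
Acc 1: bank0 row4 -> MISS (open row4); precharges=0
Acc 2: bank0 row2 -> MISS (open row2); precharges=1
Acc 3: bank2 row3 -> MISS (open row3); precharges=1
Acc 4: bank0 row4 -> MISS (open row4); precharges=2
Acc 5: bank2 row1 -> MISS (open row1); precharges=3
Acc 6: bank1 row1 -> MISS (open row1); precharges=3
Acc 7: bank1 row3 -> MISS (open row3); precharges=4
Acc 8: bank0 row0 -> MISS (open row0); precharges=5
Acc 9: bank2 row2 -> MISS (open row2); precharges=6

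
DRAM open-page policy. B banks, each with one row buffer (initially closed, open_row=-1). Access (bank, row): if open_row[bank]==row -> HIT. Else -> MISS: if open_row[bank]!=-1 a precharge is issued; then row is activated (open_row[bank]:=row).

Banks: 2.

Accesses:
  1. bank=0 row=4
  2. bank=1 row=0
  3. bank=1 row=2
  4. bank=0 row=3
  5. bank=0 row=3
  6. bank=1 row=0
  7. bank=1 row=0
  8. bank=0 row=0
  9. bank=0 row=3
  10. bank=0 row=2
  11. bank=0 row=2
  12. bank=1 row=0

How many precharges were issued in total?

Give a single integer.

Acc 1: bank0 row4 -> MISS (open row4); precharges=0
Acc 2: bank1 row0 -> MISS (open row0); precharges=0
Acc 3: bank1 row2 -> MISS (open row2); precharges=1
Acc 4: bank0 row3 -> MISS (open row3); precharges=2
Acc 5: bank0 row3 -> HIT
Acc 6: bank1 row0 -> MISS (open row0); precharges=3
Acc 7: bank1 row0 -> HIT
Acc 8: bank0 row0 -> MISS (open row0); precharges=4
Acc 9: bank0 row3 -> MISS (open row3); precharges=5
Acc 10: bank0 row2 -> MISS (open row2); precharges=6
Acc 11: bank0 row2 -> HIT
Acc 12: bank1 row0 -> HIT

Answer: 6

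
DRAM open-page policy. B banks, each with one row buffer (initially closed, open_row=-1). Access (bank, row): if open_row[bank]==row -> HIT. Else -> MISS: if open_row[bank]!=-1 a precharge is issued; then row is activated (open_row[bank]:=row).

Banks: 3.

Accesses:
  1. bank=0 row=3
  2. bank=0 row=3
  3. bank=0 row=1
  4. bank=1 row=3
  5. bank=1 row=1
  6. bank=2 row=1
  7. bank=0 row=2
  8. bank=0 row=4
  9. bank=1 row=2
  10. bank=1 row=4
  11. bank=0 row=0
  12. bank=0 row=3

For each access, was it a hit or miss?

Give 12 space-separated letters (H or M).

Answer: M H M M M M M M M M M M

Derivation:
Acc 1: bank0 row3 -> MISS (open row3); precharges=0
Acc 2: bank0 row3 -> HIT
Acc 3: bank0 row1 -> MISS (open row1); precharges=1
Acc 4: bank1 row3 -> MISS (open row3); precharges=1
Acc 5: bank1 row1 -> MISS (open row1); precharges=2
Acc 6: bank2 row1 -> MISS (open row1); precharges=2
Acc 7: bank0 row2 -> MISS (open row2); precharges=3
Acc 8: bank0 row4 -> MISS (open row4); precharges=4
Acc 9: bank1 row2 -> MISS (open row2); precharges=5
Acc 10: bank1 row4 -> MISS (open row4); precharges=6
Acc 11: bank0 row0 -> MISS (open row0); precharges=7
Acc 12: bank0 row3 -> MISS (open row3); precharges=8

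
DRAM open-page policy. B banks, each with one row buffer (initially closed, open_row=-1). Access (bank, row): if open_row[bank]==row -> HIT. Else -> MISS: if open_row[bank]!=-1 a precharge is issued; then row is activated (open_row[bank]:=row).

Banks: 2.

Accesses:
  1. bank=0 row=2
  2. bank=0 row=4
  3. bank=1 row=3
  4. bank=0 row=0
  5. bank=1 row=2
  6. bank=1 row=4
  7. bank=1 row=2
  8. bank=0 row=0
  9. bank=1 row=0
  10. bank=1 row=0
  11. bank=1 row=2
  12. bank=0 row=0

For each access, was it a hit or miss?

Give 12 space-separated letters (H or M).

Answer: M M M M M M M H M H M H

Derivation:
Acc 1: bank0 row2 -> MISS (open row2); precharges=0
Acc 2: bank0 row4 -> MISS (open row4); precharges=1
Acc 3: bank1 row3 -> MISS (open row3); precharges=1
Acc 4: bank0 row0 -> MISS (open row0); precharges=2
Acc 5: bank1 row2 -> MISS (open row2); precharges=3
Acc 6: bank1 row4 -> MISS (open row4); precharges=4
Acc 7: bank1 row2 -> MISS (open row2); precharges=5
Acc 8: bank0 row0 -> HIT
Acc 9: bank1 row0 -> MISS (open row0); precharges=6
Acc 10: bank1 row0 -> HIT
Acc 11: bank1 row2 -> MISS (open row2); precharges=7
Acc 12: bank0 row0 -> HIT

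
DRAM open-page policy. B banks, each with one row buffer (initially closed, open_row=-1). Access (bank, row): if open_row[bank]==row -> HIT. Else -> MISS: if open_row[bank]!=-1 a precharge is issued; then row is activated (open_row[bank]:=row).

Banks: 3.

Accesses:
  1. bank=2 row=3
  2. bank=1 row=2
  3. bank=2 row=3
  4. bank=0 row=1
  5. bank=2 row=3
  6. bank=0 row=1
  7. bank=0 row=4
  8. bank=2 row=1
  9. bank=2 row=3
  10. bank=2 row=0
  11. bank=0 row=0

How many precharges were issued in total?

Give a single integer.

Answer: 5

Derivation:
Acc 1: bank2 row3 -> MISS (open row3); precharges=0
Acc 2: bank1 row2 -> MISS (open row2); precharges=0
Acc 3: bank2 row3 -> HIT
Acc 4: bank0 row1 -> MISS (open row1); precharges=0
Acc 5: bank2 row3 -> HIT
Acc 6: bank0 row1 -> HIT
Acc 7: bank0 row4 -> MISS (open row4); precharges=1
Acc 8: bank2 row1 -> MISS (open row1); precharges=2
Acc 9: bank2 row3 -> MISS (open row3); precharges=3
Acc 10: bank2 row0 -> MISS (open row0); precharges=4
Acc 11: bank0 row0 -> MISS (open row0); precharges=5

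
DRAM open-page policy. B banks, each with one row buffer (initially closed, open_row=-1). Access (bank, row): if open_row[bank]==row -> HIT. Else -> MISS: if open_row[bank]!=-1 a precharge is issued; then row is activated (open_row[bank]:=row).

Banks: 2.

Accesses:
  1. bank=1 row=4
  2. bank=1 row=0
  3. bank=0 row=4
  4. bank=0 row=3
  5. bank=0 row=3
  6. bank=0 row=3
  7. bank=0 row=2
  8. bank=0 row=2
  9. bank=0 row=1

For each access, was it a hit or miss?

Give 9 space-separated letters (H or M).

Acc 1: bank1 row4 -> MISS (open row4); precharges=0
Acc 2: bank1 row0 -> MISS (open row0); precharges=1
Acc 3: bank0 row4 -> MISS (open row4); precharges=1
Acc 4: bank0 row3 -> MISS (open row3); precharges=2
Acc 5: bank0 row3 -> HIT
Acc 6: bank0 row3 -> HIT
Acc 7: bank0 row2 -> MISS (open row2); precharges=3
Acc 8: bank0 row2 -> HIT
Acc 9: bank0 row1 -> MISS (open row1); precharges=4

Answer: M M M M H H M H M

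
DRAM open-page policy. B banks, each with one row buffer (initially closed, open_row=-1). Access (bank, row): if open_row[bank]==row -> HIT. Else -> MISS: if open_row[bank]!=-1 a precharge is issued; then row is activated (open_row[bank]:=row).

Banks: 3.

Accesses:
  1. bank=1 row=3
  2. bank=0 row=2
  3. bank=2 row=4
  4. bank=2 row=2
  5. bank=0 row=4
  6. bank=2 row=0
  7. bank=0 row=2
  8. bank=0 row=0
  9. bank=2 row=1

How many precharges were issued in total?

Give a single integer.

Answer: 6

Derivation:
Acc 1: bank1 row3 -> MISS (open row3); precharges=0
Acc 2: bank0 row2 -> MISS (open row2); precharges=0
Acc 3: bank2 row4 -> MISS (open row4); precharges=0
Acc 4: bank2 row2 -> MISS (open row2); precharges=1
Acc 5: bank0 row4 -> MISS (open row4); precharges=2
Acc 6: bank2 row0 -> MISS (open row0); precharges=3
Acc 7: bank0 row2 -> MISS (open row2); precharges=4
Acc 8: bank0 row0 -> MISS (open row0); precharges=5
Acc 9: bank2 row1 -> MISS (open row1); precharges=6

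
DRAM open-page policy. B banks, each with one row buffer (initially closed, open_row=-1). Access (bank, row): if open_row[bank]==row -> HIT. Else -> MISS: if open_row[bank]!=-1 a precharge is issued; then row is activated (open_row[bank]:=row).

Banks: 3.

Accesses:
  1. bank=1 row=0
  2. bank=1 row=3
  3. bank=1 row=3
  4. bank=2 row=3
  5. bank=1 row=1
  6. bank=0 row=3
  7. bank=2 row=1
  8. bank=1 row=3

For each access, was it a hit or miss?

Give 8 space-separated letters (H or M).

Answer: M M H M M M M M

Derivation:
Acc 1: bank1 row0 -> MISS (open row0); precharges=0
Acc 2: bank1 row3 -> MISS (open row3); precharges=1
Acc 3: bank1 row3 -> HIT
Acc 4: bank2 row3 -> MISS (open row3); precharges=1
Acc 5: bank1 row1 -> MISS (open row1); precharges=2
Acc 6: bank0 row3 -> MISS (open row3); precharges=2
Acc 7: bank2 row1 -> MISS (open row1); precharges=3
Acc 8: bank1 row3 -> MISS (open row3); precharges=4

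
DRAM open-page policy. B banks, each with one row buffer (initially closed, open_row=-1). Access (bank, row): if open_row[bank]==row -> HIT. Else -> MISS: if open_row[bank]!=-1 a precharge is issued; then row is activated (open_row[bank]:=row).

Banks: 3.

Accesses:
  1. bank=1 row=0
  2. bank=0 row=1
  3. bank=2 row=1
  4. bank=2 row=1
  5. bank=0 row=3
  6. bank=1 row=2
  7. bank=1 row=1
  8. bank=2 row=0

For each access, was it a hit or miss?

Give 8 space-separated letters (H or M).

Answer: M M M H M M M M

Derivation:
Acc 1: bank1 row0 -> MISS (open row0); precharges=0
Acc 2: bank0 row1 -> MISS (open row1); precharges=0
Acc 3: bank2 row1 -> MISS (open row1); precharges=0
Acc 4: bank2 row1 -> HIT
Acc 5: bank0 row3 -> MISS (open row3); precharges=1
Acc 6: bank1 row2 -> MISS (open row2); precharges=2
Acc 7: bank1 row1 -> MISS (open row1); precharges=3
Acc 8: bank2 row0 -> MISS (open row0); precharges=4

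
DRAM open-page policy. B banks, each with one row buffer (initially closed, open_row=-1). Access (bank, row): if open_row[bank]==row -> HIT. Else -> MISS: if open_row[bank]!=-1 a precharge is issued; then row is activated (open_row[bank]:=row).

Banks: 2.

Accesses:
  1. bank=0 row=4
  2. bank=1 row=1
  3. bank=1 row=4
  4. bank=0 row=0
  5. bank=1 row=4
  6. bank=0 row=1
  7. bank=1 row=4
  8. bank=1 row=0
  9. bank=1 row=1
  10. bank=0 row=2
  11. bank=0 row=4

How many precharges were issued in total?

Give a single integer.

Answer: 7

Derivation:
Acc 1: bank0 row4 -> MISS (open row4); precharges=0
Acc 2: bank1 row1 -> MISS (open row1); precharges=0
Acc 3: bank1 row4 -> MISS (open row4); precharges=1
Acc 4: bank0 row0 -> MISS (open row0); precharges=2
Acc 5: bank1 row4 -> HIT
Acc 6: bank0 row1 -> MISS (open row1); precharges=3
Acc 7: bank1 row4 -> HIT
Acc 8: bank1 row0 -> MISS (open row0); precharges=4
Acc 9: bank1 row1 -> MISS (open row1); precharges=5
Acc 10: bank0 row2 -> MISS (open row2); precharges=6
Acc 11: bank0 row4 -> MISS (open row4); precharges=7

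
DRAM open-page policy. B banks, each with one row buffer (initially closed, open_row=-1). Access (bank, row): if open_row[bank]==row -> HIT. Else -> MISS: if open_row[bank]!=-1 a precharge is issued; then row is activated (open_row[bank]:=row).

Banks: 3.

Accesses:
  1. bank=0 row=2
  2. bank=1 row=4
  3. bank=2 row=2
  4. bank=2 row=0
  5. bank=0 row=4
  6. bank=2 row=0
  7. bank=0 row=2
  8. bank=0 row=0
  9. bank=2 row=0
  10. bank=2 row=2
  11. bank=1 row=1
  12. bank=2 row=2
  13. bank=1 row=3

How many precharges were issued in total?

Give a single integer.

Acc 1: bank0 row2 -> MISS (open row2); precharges=0
Acc 2: bank1 row4 -> MISS (open row4); precharges=0
Acc 3: bank2 row2 -> MISS (open row2); precharges=0
Acc 4: bank2 row0 -> MISS (open row0); precharges=1
Acc 5: bank0 row4 -> MISS (open row4); precharges=2
Acc 6: bank2 row0 -> HIT
Acc 7: bank0 row2 -> MISS (open row2); precharges=3
Acc 8: bank0 row0 -> MISS (open row0); precharges=4
Acc 9: bank2 row0 -> HIT
Acc 10: bank2 row2 -> MISS (open row2); precharges=5
Acc 11: bank1 row1 -> MISS (open row1); precharges=6
Acc 12: bank2 row2 -> HIT
Acc 13: bank1 row3 -> MISS (open row3); precharges=7

Answer: 7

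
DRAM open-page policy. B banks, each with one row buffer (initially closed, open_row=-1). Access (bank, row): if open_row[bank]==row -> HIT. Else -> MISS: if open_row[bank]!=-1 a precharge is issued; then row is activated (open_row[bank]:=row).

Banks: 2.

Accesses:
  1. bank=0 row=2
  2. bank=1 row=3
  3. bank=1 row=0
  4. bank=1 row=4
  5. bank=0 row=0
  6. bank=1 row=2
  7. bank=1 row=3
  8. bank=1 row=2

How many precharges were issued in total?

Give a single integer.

Answer: 6

Derivation:
Acc 1: bank0 row2 -> MISS (open row2); precharges=0
Acc 2: bank1 row3 -> MISS (open row3); precharges=0
Acc 3: bank1 row0 -> MISS (open row0); precharges=1
Acc 4: bank1 row4 -> MISS (open row4); precharges=2
Acc 5: bank0 row0 -> MISS (open row0); precharges=3
Acc 6: bank1 row2 -> MISS (open row2); precharges=4
Acc 7: bank1 row3 -> MISS (open row3); precharges=5
Acc 8: bank1 row2 -> MISS (open row2); precharges=6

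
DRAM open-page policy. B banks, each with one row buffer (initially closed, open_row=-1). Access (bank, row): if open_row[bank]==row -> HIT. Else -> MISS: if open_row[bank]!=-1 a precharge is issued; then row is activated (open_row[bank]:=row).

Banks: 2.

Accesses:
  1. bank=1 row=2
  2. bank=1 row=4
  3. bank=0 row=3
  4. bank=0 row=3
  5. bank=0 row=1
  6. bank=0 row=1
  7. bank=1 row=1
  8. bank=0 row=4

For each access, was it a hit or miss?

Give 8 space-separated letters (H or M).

Answer: M M M H M H M M

Derivation:
Acc 1: bank1 row2 -> MISS (open row2); precharges=0
Acc 2: bank1 row4 -> MISS (open row4); precharges=1
Acc 3: bank0 row3 -> MISS (open row3); precharges=1
Acc 4: bank0 row3 -> HIT
Acc 5: bank0 row1 -> MISS (open row1); precharges=2
Acc 6: bank0 row1 -> HIT
Acc 7: bank1 row1 -> MISS (open row1); precharges=3
Acc 8: bank0 row4 -> MISS (open row4); precharges=4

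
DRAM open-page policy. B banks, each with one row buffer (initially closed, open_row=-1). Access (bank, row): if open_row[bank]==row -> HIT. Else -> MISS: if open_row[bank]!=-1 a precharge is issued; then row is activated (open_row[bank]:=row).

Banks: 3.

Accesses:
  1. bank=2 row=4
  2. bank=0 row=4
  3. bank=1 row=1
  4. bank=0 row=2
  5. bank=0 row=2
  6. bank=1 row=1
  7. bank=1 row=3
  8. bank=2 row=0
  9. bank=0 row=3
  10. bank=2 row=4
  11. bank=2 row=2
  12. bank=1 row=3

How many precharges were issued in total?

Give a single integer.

Answer: 6

Derivation:
Acc 1: bank2 row4 -> MISS (open row4); precharges=0
Acc 2: bank0 row4 -> MISS (open row4); precharges=0
Acc 3: bank1 row1 -> MISS (open row1); precharges=0
Acc 4: bank0 row2 -> MISS (open row2); precharges=1
Acc 5: bank0 row2 -> HIT
Acc 6: bank1 row1 -> HIT
Acc 7: bank1 row3 -> MISS (open row3); precharges=2
Acc 8: bank2 row0 -> MISS (open row0); precharges=3
Acc 9: bank0 row3 -> MISS (open row3); precharges=4
Acc 10: bank2 row4 -> MISS (open row4); precharges=5
Acc 11: bank2 row2 -> MISS (open row2); precharges=6
Acc 12: bank1 row3 -> HIT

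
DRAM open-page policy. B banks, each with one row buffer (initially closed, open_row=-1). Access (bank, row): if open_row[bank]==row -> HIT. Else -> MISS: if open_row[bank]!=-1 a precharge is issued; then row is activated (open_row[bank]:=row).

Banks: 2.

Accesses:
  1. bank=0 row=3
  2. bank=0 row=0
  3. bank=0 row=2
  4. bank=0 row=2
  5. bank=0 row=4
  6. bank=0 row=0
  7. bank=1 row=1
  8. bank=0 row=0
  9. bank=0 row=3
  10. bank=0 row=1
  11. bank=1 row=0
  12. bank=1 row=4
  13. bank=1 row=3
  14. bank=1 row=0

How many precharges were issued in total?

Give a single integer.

Answer: 10

Derivation:
Acc 1: bank0 row3 -> MISS (open row3); precharges=0
Acc 2: bank0 row0 -> MISS (open row0); precharges=1
Acc 3: bank0 row2 -> MISS (open row2); precharges=2
Acc 4: bank0 row2 -> HIT
Acc 5: bank0 row4 -> MISS (open row4); precharges=3
Acc 6: bank0 row0 -> MISS (open row0); precharges=4
Acc 7: bank1 row1 -> MISS (open row1); precharges=4
Acc 8: bank0 row0 -> HIT
Acc 9: bank0 row3 -> MISS (open row3); precharges=5
Acc 10: bank0 row1 -> MISS (open row1); precharges=6
Acc 11: bank1 row0 -> MISS (open row0); precharges=7
Acc 12: bank1 row4 -> MISS (open row4); precharges=8
Acc 13: bank1 row3 -> MISS (open row3); precharges=9
Acc 14: bank1 row0 -> MISS (open row0); precharges=10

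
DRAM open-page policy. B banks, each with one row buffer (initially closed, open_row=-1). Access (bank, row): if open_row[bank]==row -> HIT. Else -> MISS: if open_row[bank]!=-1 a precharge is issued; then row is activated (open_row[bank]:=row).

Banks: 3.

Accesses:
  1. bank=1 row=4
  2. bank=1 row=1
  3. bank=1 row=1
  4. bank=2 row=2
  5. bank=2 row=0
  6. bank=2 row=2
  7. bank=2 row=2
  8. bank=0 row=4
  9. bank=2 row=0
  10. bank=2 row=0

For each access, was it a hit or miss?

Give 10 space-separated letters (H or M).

Answer: M M H M M M H M M H

Derivation:
Acc 1: bank1 row4 -> MISS (open row4); precharges=0
Acc 2: bank1 row1 -> MISS (open row1); precharges=1
Acc 3: bank1 row1 -> HIT
Acc 4: bank2 row2 -> MISS (open row2); precharges=1
Acc 5: bank2 row0 -> MISS (open row0); precharges=2
Acc 6: bank2 row2 -> MISS (open row2); precharges=3
Acc 7: bank2 row2 -> HIT
Acc 8: bank0 row4 -> MISS (open row4); precharges=3
Acc 9: bank2 row0 -> MISS (open row0); precharges=4
Acc 10: bank2 row0 -> HIT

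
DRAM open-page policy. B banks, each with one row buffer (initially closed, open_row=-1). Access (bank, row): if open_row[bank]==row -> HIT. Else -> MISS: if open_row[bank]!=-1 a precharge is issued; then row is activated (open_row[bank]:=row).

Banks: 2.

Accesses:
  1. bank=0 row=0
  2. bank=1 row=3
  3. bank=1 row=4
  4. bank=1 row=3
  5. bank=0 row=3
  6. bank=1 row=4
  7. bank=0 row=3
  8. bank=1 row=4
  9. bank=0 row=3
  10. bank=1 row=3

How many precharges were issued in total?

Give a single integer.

Acc 1: bank0 row0 -> MISS (open row0); precharges=0
Acc 2: bank1 row3 -> MISS (open row3); precharges=0
Acc 3: bank1 row4 -> MISS (open row4); precharges=1
Acc 4: bank1 row3 -> MISS (open row3); precharges=2
Acc 5: bank0 row3 -> MISS (open row3); precharges=3
Acc 6: bank1 row4 -> MISS (open row4); precharges=4
Acc 7: bank0 row3 -> HIT
Acc 8: bank1 row4 -> HIT
Acc 9: bank0 row3 -> HIT
Acc 10: bank1 row3 -> MISS (open row3); precharges=5

Answer: 5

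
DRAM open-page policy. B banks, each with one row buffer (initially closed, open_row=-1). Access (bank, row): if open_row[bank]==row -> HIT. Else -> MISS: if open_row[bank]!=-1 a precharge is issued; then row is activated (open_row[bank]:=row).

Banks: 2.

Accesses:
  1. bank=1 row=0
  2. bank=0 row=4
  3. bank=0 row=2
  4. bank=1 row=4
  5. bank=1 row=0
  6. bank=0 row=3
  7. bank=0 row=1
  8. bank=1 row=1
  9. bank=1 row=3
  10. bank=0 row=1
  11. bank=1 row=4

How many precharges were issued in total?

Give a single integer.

Acc 1: bank1 row0 -> MISS (open row0); precharges=0
Acc 2: bank0 row4 -> MISS (open row4); precharges=0
Acc 3: bank0 row2 -> MISS (open row2); precharges=1
Acc 4: bank1 row4 -> MISS (open row4); precharges=2
Acc 5: bank1 row0 -> MISS (open row0); precharges=3
Acc 6: bank0 row3 -> MISS (open row3); precharges=4
Acc 7: bank0 row1 -> MISS (open row1); precharges=5
Acc 8: bank1 row1 -> MISS (open row1); precharges=6
Acc 9: bank1 row3 -> MISS (open row3); precharges=7
Acc 10: bank0 row1 -> HIT
Acc 11: bank1 row4 -> MISS (open row4); precharges=8

Answer: 8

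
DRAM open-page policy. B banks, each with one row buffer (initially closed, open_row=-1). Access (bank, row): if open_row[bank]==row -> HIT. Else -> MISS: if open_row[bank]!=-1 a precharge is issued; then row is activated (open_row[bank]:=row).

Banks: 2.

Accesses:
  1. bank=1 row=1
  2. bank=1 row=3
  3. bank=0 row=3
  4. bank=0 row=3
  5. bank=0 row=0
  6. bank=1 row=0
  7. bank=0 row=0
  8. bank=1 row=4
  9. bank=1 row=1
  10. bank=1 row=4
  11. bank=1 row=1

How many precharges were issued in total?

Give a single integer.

Answer: 7

Derivation:
Acc 1: bank1 row1 -> MISS (open row1); precharges=0
Acc 2: bank1 row3 -> MISS (open row3); precharges=1
Acc 3: bank0 row3 -> MISS (open row3); precharges=1
Acc 4: bank0 row3 -> HIT
Acc 5: bank0 row0 -> MISS (open row0); precharges=2
Acc 6: bank1 row0 -> MISS (open row0); precharges=3
Acc 7: bank0 row0 -> HIT
Acc 8: bank1 row4 -> MISS (open row4); precharges=4
Acc 9: bank1 row1 -> MISS (open row1); precharges=5
Acc 10: bank1 row4 -> MISS (open row4); precharges=6
Acc 11: bank1 row1 -> MISS (open row1); precharges=7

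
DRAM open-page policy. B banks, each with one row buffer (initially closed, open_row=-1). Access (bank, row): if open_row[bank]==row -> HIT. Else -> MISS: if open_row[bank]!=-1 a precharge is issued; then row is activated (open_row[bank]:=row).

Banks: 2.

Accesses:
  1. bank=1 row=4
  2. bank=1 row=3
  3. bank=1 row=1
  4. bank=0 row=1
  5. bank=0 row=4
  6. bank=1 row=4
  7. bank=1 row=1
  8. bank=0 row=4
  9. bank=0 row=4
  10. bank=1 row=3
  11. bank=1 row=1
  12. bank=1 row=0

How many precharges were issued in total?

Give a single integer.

Acc 1: bank1 row4 -> MISS (open row4); precharges=0
Acc 2: bank1 row3 -> MISS (open row3); precharges=1
Acc 3: bank1 row1 -> MISS (open row1); precharges=2
Acc 4: bank0 row1 -> MISS (open row1); precharges=2
Acc 5: bank0 row4 -> MISS (open row4); precharges=3
Acc 6: bank1 row4 -> MISS (open row4); precharges=4
Acc 7: bank1 row1 -> MISS (open row1); precharges=5
Acc 8: bank0 row4 -> HIT
Acc 9: bank0 row4 -> HIT
Acc 10: bank1 row3 -> MISS (open row3); precharges=6
Acc 11: bank1 row1 -> MISS (open row1); precharges=7
Acc 12: bank1 row0 -> MISS (open row0); precharges=8

Answer: 8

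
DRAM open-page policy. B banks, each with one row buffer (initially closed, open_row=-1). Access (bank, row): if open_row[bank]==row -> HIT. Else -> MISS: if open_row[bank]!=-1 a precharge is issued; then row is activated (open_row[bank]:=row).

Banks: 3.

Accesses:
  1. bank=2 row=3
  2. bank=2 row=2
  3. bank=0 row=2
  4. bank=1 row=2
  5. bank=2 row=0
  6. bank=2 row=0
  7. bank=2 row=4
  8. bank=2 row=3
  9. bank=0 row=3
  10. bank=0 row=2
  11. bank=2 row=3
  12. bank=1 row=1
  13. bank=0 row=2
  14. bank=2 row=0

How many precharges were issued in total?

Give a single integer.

Acc 1: bank2 row3 -> MISS (open row3); precharges=0
Acc 2: bank2 row2 -> MISS (open row2); precharges=1
Acc 3: bank0 row2 -> MISS (open row2); precharges=1
Acc 4: bank1 row2 -> MISS (open row2); precharges=1
Acc 5: bank2 row0 -> MISS (open row0); precharges=2
Acc 6: bank2 row0 -> HIT
Acc 7: bank2 row4 -> MISS (open row4); precharges=3
Acc 8: bank2 row3 -> MISS (open row3); precharges=4
Acc 9: bank0 row3 -> MISS (open row3); precharges=5
Acc 10: bank0 row2 -> MISS (open row2); precharges=6
Acc 11: bank2 row3 -> HIT
Acc 12: bank1 row1 -> MISS (open row1); precharges=7
Acc 13: bank0 row2 -> HIT
Acc 14: bank2 row0 -> MISS (open row0); precharges=8

Answer: 8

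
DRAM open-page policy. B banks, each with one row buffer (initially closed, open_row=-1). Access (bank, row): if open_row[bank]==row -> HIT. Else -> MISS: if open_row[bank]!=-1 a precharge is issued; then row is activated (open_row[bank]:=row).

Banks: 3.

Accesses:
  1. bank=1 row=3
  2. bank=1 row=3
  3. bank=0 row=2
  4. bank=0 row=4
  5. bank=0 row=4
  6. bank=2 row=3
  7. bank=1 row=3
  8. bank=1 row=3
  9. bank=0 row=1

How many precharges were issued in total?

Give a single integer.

Acc 1: bank1 row3 -> MISS (open row3); precharges=0
Acc 2: bank1 row3 -> HIT
Acc 3: bank0 row2 -> MISS (open row2); precharges=0
Acc 4: bank0 row4 -> MISS (open row4); precharges=1
Acc 5: bank0 row4 -> HIT
Acc 6: bank2 row3 -> MISS (open row3); precharges=1
Acc 7: bank1 row3 -> HIT
Acc 8: bank1 row3 -> HIT
Acc 9: bank0 row1 -> MISS (open row1); precharges=2

Answer: 2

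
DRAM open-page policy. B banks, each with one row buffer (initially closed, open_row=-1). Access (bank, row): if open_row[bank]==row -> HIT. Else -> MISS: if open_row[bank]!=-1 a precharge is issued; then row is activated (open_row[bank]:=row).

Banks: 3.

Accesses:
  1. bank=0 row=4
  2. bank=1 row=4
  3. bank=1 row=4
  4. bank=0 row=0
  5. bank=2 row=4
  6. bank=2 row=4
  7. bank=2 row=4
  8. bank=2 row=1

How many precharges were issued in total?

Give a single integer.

Answer: 2

Derivation:
Acc 1: bank0 row4 -> MISS (open row4); precharges=0
Acc 2: bank1 row4 -> MISS (open row4); precharges=0
Acc 3: bank1 row4 -> HIT
Acc 4: bank0 row0 -> MISS (open row0); precharges=1
Acc 5: bank2 row4 -> MISS (open row4); precharges=1
Acc 6: bank2 row4 -> HIT
Acc 7: bank2 row4 -> HIT
Acc 8: bank2 row1 -> MISS (open row1); precharges=2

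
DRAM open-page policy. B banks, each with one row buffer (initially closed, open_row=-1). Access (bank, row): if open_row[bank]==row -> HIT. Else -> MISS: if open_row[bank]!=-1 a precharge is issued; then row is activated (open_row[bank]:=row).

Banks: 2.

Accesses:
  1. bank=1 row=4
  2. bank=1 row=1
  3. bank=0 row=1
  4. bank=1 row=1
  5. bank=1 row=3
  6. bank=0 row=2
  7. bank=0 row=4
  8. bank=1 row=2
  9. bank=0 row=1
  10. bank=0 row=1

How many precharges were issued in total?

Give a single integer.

Answer: 6

Derivation:
Acc 1: bank1 row4 -> MISS (open row4); precharges=0
Acc 2: bank1 row1 -> MISS (open row1); precharges=1
Acc 3: bank0 row1 -> MISS (open row1); precharges=1
Acc 4: bank1 row1 -> HIT
Acc 5: bank1 row3 -> MISS (open row3); precharges=2
Acc 6: bank0 row2 -> MISS (open row2); precharges=3
Acc 7: bank0 row4 -> MISS (open row4); precharges=4
Acc 8: bank1 row2 -> MISS (open row2); precharges=5
Acc 9: bank0 row1 -> MISS (open row1); precharges=6
Acc 10: bank0 row1 -> HIT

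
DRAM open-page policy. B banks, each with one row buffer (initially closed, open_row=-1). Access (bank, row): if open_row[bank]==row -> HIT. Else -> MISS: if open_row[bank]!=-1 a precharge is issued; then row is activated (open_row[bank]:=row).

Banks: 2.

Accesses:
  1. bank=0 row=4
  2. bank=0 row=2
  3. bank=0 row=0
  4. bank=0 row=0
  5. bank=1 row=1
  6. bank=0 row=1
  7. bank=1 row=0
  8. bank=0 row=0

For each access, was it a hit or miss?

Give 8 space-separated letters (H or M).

Acc 1: bank0 row4 -> MISS (open row4); precharges=0
Acc 2: bank0 row2 -> MISS (open row2); precharges=1
Acc 3: bank0 row0 -> MISS (open row0); precharges=2
Acc 4: bank0 row0 -> HIT
Acc 5: bank1 row1 -> MISS (open row1); precharges=2
Acc 6: bank0 row1 -> MISS (open row1); precharges=3
Acc 7: bank1 row0 -> MISS (open row0); precharges=4
Acc 8: bank0 row0 -> MISS (open row0); precharges=5

Answer: M M M H M M M M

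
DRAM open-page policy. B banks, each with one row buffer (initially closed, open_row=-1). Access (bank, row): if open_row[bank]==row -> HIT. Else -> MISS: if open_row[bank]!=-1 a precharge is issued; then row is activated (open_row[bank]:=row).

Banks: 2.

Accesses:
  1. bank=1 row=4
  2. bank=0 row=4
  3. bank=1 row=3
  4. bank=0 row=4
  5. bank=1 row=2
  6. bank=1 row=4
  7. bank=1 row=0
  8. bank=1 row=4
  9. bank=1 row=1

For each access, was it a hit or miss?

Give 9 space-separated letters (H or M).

Acc 1: bank1 row4 -> MISS (open row4); precharges=0
Acc 2: bank0 row4 -> MISS (open row4); precharges=0
Acc 3: bank1 row3 -> MISS (open row3); precharges=1
Acc 4: bank0 row4 -> HIT
Acc 5: bank1 row2 -> MISS (open row2); precharges=2
Acc 6: bank1 row4 -> MISS (open row4); precharges=3
Acc 7: bank1 row0 -> MISS (open row0); precharges=4
Acc 8: bank1 row4 -> MISS (open row4); precharges=5
Acc 9: bank1 row1 -> MISS (open row1); precharges=6

Answer: M M M H M M M M M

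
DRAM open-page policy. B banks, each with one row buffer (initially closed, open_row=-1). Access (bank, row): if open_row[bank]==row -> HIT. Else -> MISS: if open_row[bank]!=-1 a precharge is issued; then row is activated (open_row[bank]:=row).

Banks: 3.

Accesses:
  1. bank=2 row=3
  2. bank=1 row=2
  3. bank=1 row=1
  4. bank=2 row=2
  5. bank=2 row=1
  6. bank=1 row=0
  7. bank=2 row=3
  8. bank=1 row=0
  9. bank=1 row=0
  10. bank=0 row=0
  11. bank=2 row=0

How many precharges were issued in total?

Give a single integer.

Answer: 6

Derivation:
Acc 1: bank2 row3 -> MISS (open row3); precharges=0
Acc 2: bank1 row2 -> MISS (open row2); precharges=0
Acc 3: bank1 row1 -> MISS (open row1); precharges=1
Acc 4: bank2 row2 -> MISS (open row2); precharges=2
Acc 5: bank2 row1 -> MISS (open row1); precharges=3
Acc 6: bank1 row0 -> MISS (open row0); precharges=4
Acc 7: bank2 row3 -> MISS (open row3); precharges=5
Acc 8: bank1 row0 -> HIT
Acc 9: bank1 row0 -> HIT
Acc 10: bank0 row0 -> MISS (open row0); precharges=5
Acc 11: bank2 row0 -> MISS (open row0); precharges=6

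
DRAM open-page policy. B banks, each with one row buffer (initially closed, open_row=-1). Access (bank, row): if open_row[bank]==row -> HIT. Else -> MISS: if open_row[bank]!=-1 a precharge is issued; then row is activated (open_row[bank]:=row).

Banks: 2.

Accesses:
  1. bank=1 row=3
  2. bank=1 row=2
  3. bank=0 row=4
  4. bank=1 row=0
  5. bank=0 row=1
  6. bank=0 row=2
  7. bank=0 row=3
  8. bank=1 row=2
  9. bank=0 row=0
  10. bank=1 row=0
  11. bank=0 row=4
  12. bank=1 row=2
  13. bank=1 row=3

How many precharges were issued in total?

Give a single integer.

Answer: 11

Derivation:
Acc 1: bank1 row3 -> MISS (open row3); precharges=0
Acc 2: bank1 row2 -> MISS (open row2); precharges=1
Acc 3: bank0 row4 -> MISS (open row4); precharges=1
Acc 4: bank1 row0 -> MISS (open row0); precharges=2
Acc 5: bank0 row1 -> MISS (open row1); precharges=3
Acc 6: bank0 row2 -> MISS (open row2); precharges=4
Acc 7: bank0 row3 -> MISS (open row3); precharges=5
Acc 8: bank1 row2 -> MISS (open row2); precharges=6
Acc 9: bank0 row0 -> MISS (open row0); precharges=7
Acc 10: bank1 row0 -> MISS (open row0); precharges=8
Acc 11: bank0 row4 -> MISS (open row4); precharges=9
Acc 12: bank1 row2 -> MISS (open row2); precharges=10
Acc 13: bank1 row3 -> MISS (open row3); precharges=11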